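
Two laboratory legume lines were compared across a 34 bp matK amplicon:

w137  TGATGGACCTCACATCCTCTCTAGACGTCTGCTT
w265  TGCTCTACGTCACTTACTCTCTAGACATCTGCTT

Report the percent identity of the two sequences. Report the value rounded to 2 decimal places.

79.41%

Differing sites — 3:A/C; 5:G/C; 6:G/T; 9:C/G; 14:A/T; 16:C/A; 27:G/A.
27 of the 34 sites match, so the percent identity is 27/34 × 100 = 79.41%.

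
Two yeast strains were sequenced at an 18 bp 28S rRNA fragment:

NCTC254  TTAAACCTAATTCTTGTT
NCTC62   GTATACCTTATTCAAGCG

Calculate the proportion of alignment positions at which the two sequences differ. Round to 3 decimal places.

0.389

Differing sites — 1:T/G; 4:A/T; 9:A/T; 14:T/A; 15:T/A; 17:T/C; 18:T/G.
There are 7 differences over 18 sites, so p = 7/18 = 0.389.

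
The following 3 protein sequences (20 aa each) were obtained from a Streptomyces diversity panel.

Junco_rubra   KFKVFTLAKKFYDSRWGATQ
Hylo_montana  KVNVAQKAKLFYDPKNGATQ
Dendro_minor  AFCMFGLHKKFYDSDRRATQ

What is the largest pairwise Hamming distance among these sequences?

13

Pairwise Hamming distances:
  Junco_rubra vs Hylo_montana: 9
  Junco_rubra vs Dendro_minor: 8
  Hylo_montana vs Dendro_minor: 13
The largest is 13, between Hylo_montana and Dendro_minor.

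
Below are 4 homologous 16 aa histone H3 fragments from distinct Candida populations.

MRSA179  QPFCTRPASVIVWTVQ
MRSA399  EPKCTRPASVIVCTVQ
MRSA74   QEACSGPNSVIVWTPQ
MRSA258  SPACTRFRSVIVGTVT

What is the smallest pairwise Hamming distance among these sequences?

3

Pairwise Hamming distances:
  MRSA179 vs MRSA399: 3
  MRSA179 vs MRSA74: 6
  MRSA179 vs MRSA258: 6
  MRSA399 vs MRSA74: 8
  MRSA399 vs MRSA258: 6
  MRSA74 vs MRSA258: 9
The smallest is 3, between MRSA179 and MRSA399.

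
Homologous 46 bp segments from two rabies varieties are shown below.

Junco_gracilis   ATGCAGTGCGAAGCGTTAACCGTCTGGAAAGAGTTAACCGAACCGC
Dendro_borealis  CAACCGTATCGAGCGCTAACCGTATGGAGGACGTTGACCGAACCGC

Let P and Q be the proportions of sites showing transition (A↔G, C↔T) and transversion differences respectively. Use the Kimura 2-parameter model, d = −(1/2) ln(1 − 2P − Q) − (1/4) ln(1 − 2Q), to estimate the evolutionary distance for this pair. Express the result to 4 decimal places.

0.4444

Mismatches occur at site 1 (A→C, transversion), site 2 (T→A, transversion), site 3 (G→A, transition), site 5 (A→C, transversion), site 8 (G→A, transition), site 9 (C→T, transition), site 10 (G→C, transversion), site 11 (A→G, transition), site 16 (T→C, transition), site 24 (C→A, transversion), site 29 (A→G, transition), site 30 (A→G, transition), site 31 (G→A, transition), site 32 (A→C, transversion), site 36 (A→G, transition).
Of the 15 differences, 9 transitions and 6 transversions over 46 sites: P = 9/46 = 0.195652, Q = 6/46 = 0.130435.
d = −0.5·ln(0.478261) − 0.25·ln(0.739130) = −0.5·(-0.737599) − 0.25·(-0.302281) = 0.4444.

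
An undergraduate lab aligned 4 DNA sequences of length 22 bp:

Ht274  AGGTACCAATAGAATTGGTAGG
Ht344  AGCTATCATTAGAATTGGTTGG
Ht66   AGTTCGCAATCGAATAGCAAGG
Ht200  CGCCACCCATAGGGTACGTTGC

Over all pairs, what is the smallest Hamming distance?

Pairwise Hamming distances:
  Ht274 vs Ht344: 4
  Ht274 vs Ht66: 7
  Ht274 vs Ht200: 10
  Ht344 vs Ht66: 9
  Ht344 vs Ht200: 10
  Ht66 vs Ht200: 14
The smallest is 4, between Ht274 and Ht344.

4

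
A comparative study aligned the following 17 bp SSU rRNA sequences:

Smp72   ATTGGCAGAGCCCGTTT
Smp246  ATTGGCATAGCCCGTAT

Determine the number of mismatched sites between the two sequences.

Differing sites — 8:G/T; 16:T/A.
That gives 2 mismatches out of 17 aligned sites, so the Hamming distance is 2.

2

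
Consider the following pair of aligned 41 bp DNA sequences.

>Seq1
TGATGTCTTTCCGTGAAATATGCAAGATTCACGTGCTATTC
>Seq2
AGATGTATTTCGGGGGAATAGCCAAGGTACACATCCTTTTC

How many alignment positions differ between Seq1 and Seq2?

The sequences differ at positions 1 (T/A), 7 (C/A), 12 (C/G), 14 (T/G), 16 (A/G), 21 (T/G), 22 (G/C), 27 (A/G), 29 (T/A), 33 (G/A), 35 (G/C), 38 (A/T).
That gives 12 mismatches out of 41 aligned sites, so the Hamming distance is 12.

12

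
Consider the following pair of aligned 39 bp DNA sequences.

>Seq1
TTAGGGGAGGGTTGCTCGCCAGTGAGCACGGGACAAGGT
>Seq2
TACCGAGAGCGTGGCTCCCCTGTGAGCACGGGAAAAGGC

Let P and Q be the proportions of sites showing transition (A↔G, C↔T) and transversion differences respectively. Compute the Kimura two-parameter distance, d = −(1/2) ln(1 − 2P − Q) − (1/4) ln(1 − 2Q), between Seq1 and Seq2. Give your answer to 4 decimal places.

0.3159

Differing sites — 2:T/A (Tv); 3:A/C (Tv); 4:G/C (Tv); 6:G/A (Ti); 10:G/C (Tv); 13:T/G (Tv); 18:G/C (Tv); 21:A/T (Tv); 34:C/A (Tv); 39:T/C (Ti).
Of the 10 differences, 2 transitions and 8 transversions over 39 sites: P = 2/39 = 0.051282, Q = 8/39 = 0.205128.
d = −0.5·ln(0.692308) − 0.25·ln(0.589744) = −0.5·(-0.367724) − 0.25·(-0.528067) = 0.3159.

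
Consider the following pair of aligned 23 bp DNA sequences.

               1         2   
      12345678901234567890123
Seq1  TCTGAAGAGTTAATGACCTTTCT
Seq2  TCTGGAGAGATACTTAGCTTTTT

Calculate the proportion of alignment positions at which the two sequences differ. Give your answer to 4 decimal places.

0.2609

The sequences differ at positions 5 (A/G), 10 (T/A), 13 (A/C), 15 (G/T), 17 (C/G), 22 (C/T).
There are 6 differences over 23 sites, so p = 6/23 = 0.2609.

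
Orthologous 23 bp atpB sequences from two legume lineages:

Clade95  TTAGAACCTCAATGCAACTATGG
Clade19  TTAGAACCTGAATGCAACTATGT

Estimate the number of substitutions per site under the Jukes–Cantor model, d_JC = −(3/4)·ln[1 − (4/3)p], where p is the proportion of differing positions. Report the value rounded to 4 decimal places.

0.0924

Mismatches occur at site 10 (C↔G), site 23 (G↔T).
p = 2/23 = 0.086957.
d = −0.75 · ln(1 − (4/3)·0.086957) = −0.75 · ln(0.884057) = −0.75 · (-0.123234) = 0.0924.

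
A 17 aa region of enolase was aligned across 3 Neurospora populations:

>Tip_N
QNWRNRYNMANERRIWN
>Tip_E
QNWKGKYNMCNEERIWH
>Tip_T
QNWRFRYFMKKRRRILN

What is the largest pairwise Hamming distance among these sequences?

Pairwise Hamming distances:
  Tip_N vs Tip_E: 6
  Tip_N vs Tip_T: 6
  Tip_E vs Tip_T: 10
The largest is 10, between Tip_E and Tip_T.

10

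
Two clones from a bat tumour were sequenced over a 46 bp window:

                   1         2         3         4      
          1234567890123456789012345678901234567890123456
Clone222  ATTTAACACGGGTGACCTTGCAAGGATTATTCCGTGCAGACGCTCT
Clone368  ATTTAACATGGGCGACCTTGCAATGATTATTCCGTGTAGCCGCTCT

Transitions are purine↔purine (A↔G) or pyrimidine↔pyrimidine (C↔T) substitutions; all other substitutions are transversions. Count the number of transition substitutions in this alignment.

Mismatches occur at site 9 (C↔T, transition), site 13 (T↔C, transition), site 24 (G↔T, transversion), site 37 (C↔T, transition), site 40 (A↔C, transversion).
Of the 5 differences, 3 transitions and 2 transversions, so the answer is 3.

3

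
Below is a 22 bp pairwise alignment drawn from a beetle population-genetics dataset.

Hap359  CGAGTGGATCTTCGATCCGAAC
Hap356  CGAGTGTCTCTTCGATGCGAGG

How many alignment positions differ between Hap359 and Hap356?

The sequences differ at positions 7 (G/T), 8 (A/C), 17 (C/G), 21 (A/G), 22 (C/G).
That gives 5 mismatches out of 22 aligned sites, so the Hamming distance is 5.

5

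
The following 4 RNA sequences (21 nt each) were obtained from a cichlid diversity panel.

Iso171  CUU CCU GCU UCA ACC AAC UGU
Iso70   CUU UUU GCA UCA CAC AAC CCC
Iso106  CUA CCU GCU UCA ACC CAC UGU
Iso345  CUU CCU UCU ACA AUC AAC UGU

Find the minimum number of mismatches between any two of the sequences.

Pairwise Hamming distances:
  Iso171 vs Iso70: 8
  Iso171 vs Iso106: 2
  Iso171 vs Iso345: 3
  Iso70 vs Iso106: 10
  Iso70 vs Iso345: 10
  Iso106 vs Iso345: 5
The smallest is 2, between Iso171 and Iso106.

2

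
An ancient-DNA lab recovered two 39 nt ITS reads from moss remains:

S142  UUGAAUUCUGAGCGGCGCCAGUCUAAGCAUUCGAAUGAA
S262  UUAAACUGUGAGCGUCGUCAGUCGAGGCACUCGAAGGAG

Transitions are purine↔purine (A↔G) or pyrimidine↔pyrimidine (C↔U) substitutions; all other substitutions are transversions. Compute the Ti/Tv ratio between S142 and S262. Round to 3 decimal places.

1.500

The sequences differ at positions 3 (G/A, transition), 6 (U/C, transition), 8 (C/G, transversion), 15 (G/U, transversion), 18 (C/U, transition), 24 (U/G, transversion), 26 (A/G, transition), 30 (U/C, transition), 36 (U/G, transversion), 39 (A/G, transition).
Of the 10 differences, 6 transitions and 4 transversions, so Ti/Tv = 6/4 = 1.500.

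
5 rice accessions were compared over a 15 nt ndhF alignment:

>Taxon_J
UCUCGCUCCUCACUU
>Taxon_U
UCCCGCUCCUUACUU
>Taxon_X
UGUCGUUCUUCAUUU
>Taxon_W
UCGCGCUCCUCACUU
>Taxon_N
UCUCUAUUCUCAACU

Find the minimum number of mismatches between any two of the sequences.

Pairwise Hamming distances:
  Taxon_J vs Taxon_U: 2
  Taxon_J vs Taxon_X: 4
  Taxon_J vs Taxon_W: 1
  Taxon_J vs Taxon_N: 5
  Taxon_U vs Taxon_X: 6
  Taxon_U vs Taxon_W: 2
  Taxon_U vs Taxon_N: 7
  Taxon_X vs Taxon_W: 5
  Taxon_X vs Taxon_N: 7
  Taxon_W vs Taxon_N: 6
The smallest is 1, between Taxon_J and Taxon_W.

1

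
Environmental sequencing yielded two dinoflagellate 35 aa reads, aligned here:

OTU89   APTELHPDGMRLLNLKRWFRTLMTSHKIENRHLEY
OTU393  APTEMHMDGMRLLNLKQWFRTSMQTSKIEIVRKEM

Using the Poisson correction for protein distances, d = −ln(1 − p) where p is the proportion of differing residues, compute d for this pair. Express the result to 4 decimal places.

0.4199

The sequences differ at positions 5 (L/M), 7 (P/M), 17 (R/Q), 22 (L/S), 24 (T/Q), 25 (S/T), 26 (H/S), 30 (N/I), 31 (R/V), 32 (H/R), 33 (L/K), 35 (Y/M).
p = 12/35 = 0.342857.
d = −ln(1 − 0.342857) = −ln(0.657143) = 0.4199.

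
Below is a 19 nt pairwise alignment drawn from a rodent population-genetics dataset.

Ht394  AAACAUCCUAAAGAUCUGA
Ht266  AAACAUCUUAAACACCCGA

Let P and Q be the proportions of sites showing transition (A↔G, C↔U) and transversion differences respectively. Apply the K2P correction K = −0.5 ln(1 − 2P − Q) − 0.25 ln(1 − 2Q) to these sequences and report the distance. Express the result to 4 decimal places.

0.2576

Mismatches occur at site 8 (C↔U, transition), site 13 (G↔C, transversion), site 15 (U↔C, transition), site 17 (U↔C, transition).
Of the 4 differences, 3 transitions and 1 transversion over 19 sites: P = 3/19 = 0.157895, Q = 1/19 = 0.052632.
d = −0.5·ln(0.631578) − 0.25·ln(0.894736) = −0.5·(-0.459534) − 0.25·(-0.111227) = 0.2576.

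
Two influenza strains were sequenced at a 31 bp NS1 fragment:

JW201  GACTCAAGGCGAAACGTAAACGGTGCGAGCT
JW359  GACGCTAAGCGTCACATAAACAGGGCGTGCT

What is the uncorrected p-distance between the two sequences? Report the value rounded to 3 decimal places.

The sequences differ at positions 4 (T/G), 6 (A/T), 8 (G/A), 12 (A/T), 13 (A/C), 16 (G/A), 22 (G/A), 24 (T/G), 28 (A/T).
There are 9 differences over 31 sites, so p = 9/31 = 0.290.

0.290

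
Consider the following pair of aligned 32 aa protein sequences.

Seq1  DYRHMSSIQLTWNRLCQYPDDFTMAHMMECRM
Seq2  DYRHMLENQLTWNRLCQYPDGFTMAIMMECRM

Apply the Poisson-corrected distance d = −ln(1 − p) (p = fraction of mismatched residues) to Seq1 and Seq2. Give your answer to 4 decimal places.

Differing sites — 6:S/L; 7:S/E; 8:I/N; 21:D/G; 26:H/I.
p = 5/32 = 0.156250.
d = −ln(1 − 0.156250) = −ln(0.843750) = 0.1699.

0.1699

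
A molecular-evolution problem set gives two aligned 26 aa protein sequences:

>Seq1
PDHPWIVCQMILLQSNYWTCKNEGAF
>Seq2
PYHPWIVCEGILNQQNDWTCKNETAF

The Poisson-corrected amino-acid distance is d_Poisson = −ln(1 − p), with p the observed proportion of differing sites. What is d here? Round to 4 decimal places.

0.3137

Mismatches occur at site 2 (D/Y), site 9 (Q/E), site 10 (M/G), site 13 (L/N), site 15 (S/Q), site 17 (Y/D), site 24 (G/T).
p = 7/26 = 0.269231.
d = −ln(1 − 0.269231) = −ln(0.730769) = 0.3137.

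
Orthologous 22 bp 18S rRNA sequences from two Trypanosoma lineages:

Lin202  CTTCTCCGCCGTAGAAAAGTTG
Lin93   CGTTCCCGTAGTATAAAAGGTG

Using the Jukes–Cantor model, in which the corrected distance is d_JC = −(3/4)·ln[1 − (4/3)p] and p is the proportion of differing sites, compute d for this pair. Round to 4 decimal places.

0.4141

Differing sites — 2:T/G; 4:C/T; 5:T/C; 9:C/T; 10:C/A; 14:G/T; 20:T/G.
p = 7/22 = 0.318182.
d = −0.75 · ln(1 − (4/3)·0.318182) = −0.75 · ln(0.575757) = −0.75 · (-0.552070) = 0.4141.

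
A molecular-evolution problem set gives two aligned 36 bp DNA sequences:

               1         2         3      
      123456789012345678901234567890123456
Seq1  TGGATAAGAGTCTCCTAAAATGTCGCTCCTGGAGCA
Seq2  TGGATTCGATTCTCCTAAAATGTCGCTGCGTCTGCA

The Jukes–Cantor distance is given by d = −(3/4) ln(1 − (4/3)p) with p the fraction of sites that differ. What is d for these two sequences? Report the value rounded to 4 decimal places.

0.2635

Mismatches occur at site 6 (A→T), site 7 (A→C), site 10 (G→T), site 28 (C→G), site 30 (T→G), site 31 (G→T), site 32 (G→C), site 33 (A→T).
p = 8/36 = 0.222222.
d = −0.75 · ln(1 − (4/3)·0.222222) = −0.75 · ln(0.703704) = −0.75 · (-0.351397) = 0.2635.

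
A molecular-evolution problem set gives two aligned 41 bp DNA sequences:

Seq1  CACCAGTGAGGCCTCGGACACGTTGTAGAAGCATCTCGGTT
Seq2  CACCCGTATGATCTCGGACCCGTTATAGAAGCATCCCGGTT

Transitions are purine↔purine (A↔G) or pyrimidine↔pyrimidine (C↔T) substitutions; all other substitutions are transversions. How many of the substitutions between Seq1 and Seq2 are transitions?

The sequences differ at positions 5 (A/C, transversion), 8 (G/A, transition), 9 (A/T, transversion), 11 (G/A, transition), 12 (C/T, transition), 20 (A/C, transversion), 25 (G/A, transition), 36 (T/C, transition).
Of the 8 differences, 5 transitions and 3 transversions, so the answer is 5.

5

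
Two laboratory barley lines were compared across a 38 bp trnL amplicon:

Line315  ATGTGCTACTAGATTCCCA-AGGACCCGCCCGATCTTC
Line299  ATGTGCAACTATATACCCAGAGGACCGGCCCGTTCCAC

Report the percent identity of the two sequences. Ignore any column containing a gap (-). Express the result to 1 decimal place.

81.1%

Excluding the 1 gap column leaves 37 comparable sites.
Mismatches occur at site 7 (T/A), site 12 (G/T), site 15 (T/A), site 27 (C/G), site 33 (A/T), site 36 (T/C), site 37 (T/A).
30 of the 37 comparable sites match, so the percent identity is 30/37 × 100 = 81.1%.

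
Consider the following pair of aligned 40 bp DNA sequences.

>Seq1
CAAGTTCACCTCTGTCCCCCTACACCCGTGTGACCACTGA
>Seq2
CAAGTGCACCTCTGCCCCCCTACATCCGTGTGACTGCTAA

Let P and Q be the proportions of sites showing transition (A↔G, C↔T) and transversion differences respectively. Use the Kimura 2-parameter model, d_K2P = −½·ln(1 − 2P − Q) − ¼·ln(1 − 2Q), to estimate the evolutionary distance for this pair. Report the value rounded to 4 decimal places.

Mismatches occur at site 6 (T/G, transversion), site 15 (T/C, transition), site 25 (C/T, transition), site 35 (C/T, transition), site 36 (A/G, transition), site 39 (G/A, transition).
Of the 6 differences, 5 transitions and 1 transversion over 40 sites: P = 5/40 = 0.125000, Q = 1/40 = 0.025000.
d = −0.5·ln(0.725000) − 0.25·ln(0.950000) = −0.5·(-0.321584) − 0.25·(-0.051293) = 0.1736.

0.1736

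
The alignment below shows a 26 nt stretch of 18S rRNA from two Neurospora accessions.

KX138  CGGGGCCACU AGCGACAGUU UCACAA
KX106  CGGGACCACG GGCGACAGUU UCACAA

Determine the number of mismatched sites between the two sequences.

3

Mismatches occur at site 5 (G/A), site 10 (U/G), site 11 (A/G).
That gives 3 mismatches out of 26 aligned sites, so the Hamming distance is 3.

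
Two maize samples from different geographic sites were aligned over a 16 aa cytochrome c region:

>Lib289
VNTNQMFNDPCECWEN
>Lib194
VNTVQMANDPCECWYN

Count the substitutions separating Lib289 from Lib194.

3

The sequences differ at positions 4 (N/V), 7 (F/A), 15 (E/Y).
That gives 3 mismatches out of 16 aligned sites, so the Hamming distance is 3.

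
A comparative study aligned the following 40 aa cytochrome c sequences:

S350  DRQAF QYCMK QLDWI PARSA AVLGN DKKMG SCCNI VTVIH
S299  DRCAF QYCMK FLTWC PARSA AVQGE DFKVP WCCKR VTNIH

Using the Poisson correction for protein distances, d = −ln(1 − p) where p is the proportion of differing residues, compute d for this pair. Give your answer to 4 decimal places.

Mismatches occur at site 3 (Q↔C), site 11 (Q↔F), site 13 (D↔T), site 15 (I↔C), site 23 (L↔Q), site 25 (N↔E), site 27 (K↔F), site 29 (M↔V), site 30 (G↔P), site 31 (S↔W), site 34 (N↔K), site 35 (I↔R), site 38 (V↔N).
p = 13/40 = 0.325000.
d = −ln(1 − 0.325000) = −ln(0.675000) = 0.3930.

0.3930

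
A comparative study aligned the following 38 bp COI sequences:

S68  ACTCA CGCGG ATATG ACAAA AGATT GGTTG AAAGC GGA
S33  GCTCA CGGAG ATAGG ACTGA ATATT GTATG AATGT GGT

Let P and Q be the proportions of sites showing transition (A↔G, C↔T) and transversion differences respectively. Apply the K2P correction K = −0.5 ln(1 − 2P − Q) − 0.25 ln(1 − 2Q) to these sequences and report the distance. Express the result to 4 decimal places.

0.4099

Differing sites — 1:A/G (Ti); 8:C/G (Tv); 9:G/A (Ti); 14:T/G (Tv); 18:A/T (Tv); 19:A/G (Ti); 22:G/T (Tv); 27:G/T (Tv); 28:T/A (Tv); 33:A/T (Tv); 35:C/T (Ti); 38:A/T (Tv).
Of the 12 differences, 4 transitions and 8 transversions over 38 sites: P = 4/38 = 0.105263, Q = 8/38 = 0.210526.
d = −0.5·ln(0.578948) − 0.25·ln(0.578948) = −0.5·(-0.546543) − 0.25·(-0.546543) = 0.4099.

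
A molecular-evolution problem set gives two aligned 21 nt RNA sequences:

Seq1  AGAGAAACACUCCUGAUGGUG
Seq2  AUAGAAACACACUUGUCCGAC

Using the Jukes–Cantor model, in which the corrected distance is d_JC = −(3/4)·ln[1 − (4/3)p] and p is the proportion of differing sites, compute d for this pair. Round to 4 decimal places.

0.5319

Differing sites — 2:G/U; 11:U/A; 13:C/U; 16:A/U; 17:U/C; 18:G/C; 20:U/A; 21:G/C.
p = 8/21 = 0.380952.
d = −0.75 · ln(1 − (4/3)·0.380952) = −0.75 · ln(0.492064) = −0.75 · (-0.709146) = 0.5319.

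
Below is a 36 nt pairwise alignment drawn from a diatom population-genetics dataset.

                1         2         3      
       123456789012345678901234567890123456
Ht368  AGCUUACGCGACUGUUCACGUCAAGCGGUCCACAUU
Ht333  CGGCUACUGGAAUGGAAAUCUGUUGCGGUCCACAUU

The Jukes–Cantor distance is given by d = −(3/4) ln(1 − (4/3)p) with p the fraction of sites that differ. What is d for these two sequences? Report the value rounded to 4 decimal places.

The sequences differ at positions 1 (A/C), 3 (C/G), 4 (U/C), 8 (G/U), 9 (C/G), 12 (C/A), 15 (U/G), 16 (U/A), 17 (C/A), 19 (C/U), 20 (G/C), 22 (C/G), 23 (A/U), 24 (A/U).
p = 14/36 = 0.388889.
d = −0.75 · ln(1 − (4/3)·0.388889) = −0.75 · ln(0.481481) = −0.75 · (-0.730889) = 0.5482.

0.5482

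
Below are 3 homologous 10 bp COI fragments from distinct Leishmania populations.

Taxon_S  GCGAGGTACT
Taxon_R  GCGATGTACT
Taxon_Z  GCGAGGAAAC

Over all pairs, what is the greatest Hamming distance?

4

Pairwise Hamming distances:
  Taxon_S vs Taxon_R: 1
  Taxon_S vs Taxon_Z: 3
  Taxon_R vs Taxon_Z: 4
The largest is 4, between Taxon_R and Taxon_Z.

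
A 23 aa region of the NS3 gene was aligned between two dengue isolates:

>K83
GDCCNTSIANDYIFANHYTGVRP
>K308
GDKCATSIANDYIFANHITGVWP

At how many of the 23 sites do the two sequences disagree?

4

Mismatches occur at site 3 (C/K), site 5 (N/A), site 18 (Y/I), site 22 (R/W).
That gives 4 mismatches out of 23 aligned sites, so the Hamming distance is 4.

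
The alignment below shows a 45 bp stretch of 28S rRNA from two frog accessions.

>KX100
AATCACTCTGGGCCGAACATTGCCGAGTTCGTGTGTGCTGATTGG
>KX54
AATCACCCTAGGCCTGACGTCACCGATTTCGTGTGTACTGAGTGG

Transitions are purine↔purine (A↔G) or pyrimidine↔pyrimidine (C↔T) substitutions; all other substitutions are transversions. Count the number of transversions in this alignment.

Mismatches occur at site 7 (T→C, transition), site 10 (G→A, transition), site 15 (G→T, transversion), site 16 (A→G, transition), site 19 (A→G, transition), site 21 (T→C, transition), site 22 (G→A, transition), site 27 (G→T, transversion), site 37 (G→A, transition), site 42 (T→G, transversion).
Of the 10 differences, 7 transitions and 3 transversions, so the answer is 3.

3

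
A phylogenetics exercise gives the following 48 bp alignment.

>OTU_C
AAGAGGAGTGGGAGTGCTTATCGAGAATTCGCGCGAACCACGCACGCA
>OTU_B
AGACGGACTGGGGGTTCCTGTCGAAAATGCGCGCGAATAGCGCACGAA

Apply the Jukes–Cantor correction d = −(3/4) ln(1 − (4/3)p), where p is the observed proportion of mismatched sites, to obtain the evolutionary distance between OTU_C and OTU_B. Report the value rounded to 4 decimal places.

Mismatches occur at site 2 (A→G), site 3 (G→A), site 4 (A→C), site 8 (G→C), site 13 (A→G), site 16 (G→T), site 18 (T→C), site 20 (A→G), site 25 (G→A), site 29 (T→G), site 38 (C→T), site 39 (C→A), site 40 (A→G), site 47 (C→A).
p = 14/48 = 0.291667.
d = −0.75 · ln(1 − (4/3)·0.291667) = −0.75 · ln(0.611111) = −0.75 · (-0.492477) = 0.3694.

0.3694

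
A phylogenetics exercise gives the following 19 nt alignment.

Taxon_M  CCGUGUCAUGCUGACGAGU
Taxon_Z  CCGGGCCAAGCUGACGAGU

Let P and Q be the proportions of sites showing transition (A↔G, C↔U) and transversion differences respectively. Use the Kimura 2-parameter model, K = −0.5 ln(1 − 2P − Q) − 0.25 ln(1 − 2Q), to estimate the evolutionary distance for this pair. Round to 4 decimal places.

0.1773

Differing sites — 4:U/G (Tv); 6:U/C (Ti); 9:U/A (Tv).
Of the 3 differences, 1 transition and 2 transversions over 19 sites: P = 1/19 = 0.052632, Q = 2/19 = 0.105263.
d = −0.5·ln(0.789473) − 0.25·ln(0.789474) = −0.5·(-0.236390) − 0.25·(-0.236388) = 0.1773.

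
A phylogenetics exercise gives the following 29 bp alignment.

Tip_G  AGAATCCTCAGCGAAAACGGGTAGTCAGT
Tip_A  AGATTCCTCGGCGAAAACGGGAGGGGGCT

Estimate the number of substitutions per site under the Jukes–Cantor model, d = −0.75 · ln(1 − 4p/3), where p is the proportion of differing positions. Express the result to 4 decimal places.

Mismatches occur at site 4 (A/T), site 10 (A/G), site 22 (T/A), site 23 (A/G), site 25 (T/G), site 26 (C/G), site 27 (A/G), site 28 (G/C).
p = 8/29 = 0.275862.
d = −0.75 · ln(1 − (4/3)·0.275862) = −0.75 · ln(0.632184) = −0.75 · (-0.458575) = 0.3439.

0.3439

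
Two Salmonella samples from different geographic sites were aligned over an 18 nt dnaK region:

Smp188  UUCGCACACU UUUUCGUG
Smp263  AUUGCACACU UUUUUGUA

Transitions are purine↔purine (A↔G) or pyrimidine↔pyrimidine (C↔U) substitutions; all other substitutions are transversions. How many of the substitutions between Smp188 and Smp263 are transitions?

The sequences differ at positions 1 (U/A, transversion), 3 (C/U, transition), 15 (C/U, transition), 18 (G/A, transition).
Of the 4 differences, 3 transitions and 1 transversion, so the answer is 3.

3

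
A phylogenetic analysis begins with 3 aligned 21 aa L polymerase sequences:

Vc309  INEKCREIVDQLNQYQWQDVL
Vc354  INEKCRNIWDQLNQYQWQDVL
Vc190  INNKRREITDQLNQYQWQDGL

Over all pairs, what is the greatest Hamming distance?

Pairwise Hamming distances:
  Vc309 vs Vc354: 2
  Vc309 vs Vc190: 4
  Vc354 vs Vc190: 5
The largest is 5, between Vc354 and Vc190.

5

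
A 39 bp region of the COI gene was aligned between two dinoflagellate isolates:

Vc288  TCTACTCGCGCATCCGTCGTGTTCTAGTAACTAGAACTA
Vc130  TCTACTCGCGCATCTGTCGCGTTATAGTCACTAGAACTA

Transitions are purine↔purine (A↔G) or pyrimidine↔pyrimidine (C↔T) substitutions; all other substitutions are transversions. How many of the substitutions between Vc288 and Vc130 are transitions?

Mismatches occur at site 15 (C↔T, transition), site 20 (T↔C, transition), site 24 (C↔A, transversion), site 29 (A↔C, transversion).
Of the 4 differences, 2 transitions and 2 transversions, so the answer is 2.

2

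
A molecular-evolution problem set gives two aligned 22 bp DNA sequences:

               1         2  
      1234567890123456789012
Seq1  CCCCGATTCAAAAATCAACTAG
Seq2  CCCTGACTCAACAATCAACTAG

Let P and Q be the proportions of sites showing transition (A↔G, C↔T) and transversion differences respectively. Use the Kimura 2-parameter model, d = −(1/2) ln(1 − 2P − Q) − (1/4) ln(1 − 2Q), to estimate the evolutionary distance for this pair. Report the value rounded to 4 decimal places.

0.1527

Mismatches occur at site 4 (C↔T, transition), site 7 (T↔C, transition), site 12 (A↔C, transversion).
Of the 3 differences, 2 transitions and 1 transversion over 22 sites: P = 2/22 = 0.090909, Q = 1/22 = 0.045455.
d = −0.5·ln(0.772727) − 0.25·ln(0.909090) = −0.5·(-0.257829) − 0.25·(-0.095311) = 0.1527.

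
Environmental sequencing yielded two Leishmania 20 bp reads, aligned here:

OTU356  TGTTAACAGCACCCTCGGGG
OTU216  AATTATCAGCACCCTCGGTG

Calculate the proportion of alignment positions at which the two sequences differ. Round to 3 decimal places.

Differing sites — 1:T/A; 2:G/A; 6:A/T; 19:G/T.
There are 4 differences over 20 sites, so p = 4/20 = 0.200.

0.200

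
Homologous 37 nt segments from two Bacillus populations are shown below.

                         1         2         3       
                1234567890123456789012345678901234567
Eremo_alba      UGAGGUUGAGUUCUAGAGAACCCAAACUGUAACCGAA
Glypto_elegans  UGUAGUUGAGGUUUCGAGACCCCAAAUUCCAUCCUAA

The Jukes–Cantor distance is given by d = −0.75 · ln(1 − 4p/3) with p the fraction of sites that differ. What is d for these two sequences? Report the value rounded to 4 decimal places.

Mismatches occur at site 3 (A↔U), site 4 (G↔A), site 11 (U↔G), site 13 (C↔U), site 15 (A↔C), site 20 (A↔C), site 27 (C↔U), site 29 (G↔C), site 30 (U↔C), site 32 (A↔U), site 35 (G↔U).
p = 11/37 = 0.297297.
d = −0.75 · ln(1 − (4/3)·0.297297) = −0.75 · ln(0.603604) = −0.75 · (-0.504837) = 0.3786.

0.3786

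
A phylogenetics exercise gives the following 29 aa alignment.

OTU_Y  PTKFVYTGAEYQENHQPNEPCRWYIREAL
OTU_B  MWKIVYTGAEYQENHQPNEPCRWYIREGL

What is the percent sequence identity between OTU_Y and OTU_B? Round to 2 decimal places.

86.21%

Mismatches occur at site 1 (P/M), site 2 (T/W), site 4 (F/I), site 28 (A/G).
25 of the 29 sites match, so the percent identity is 25/29 × 100 = 86.21%.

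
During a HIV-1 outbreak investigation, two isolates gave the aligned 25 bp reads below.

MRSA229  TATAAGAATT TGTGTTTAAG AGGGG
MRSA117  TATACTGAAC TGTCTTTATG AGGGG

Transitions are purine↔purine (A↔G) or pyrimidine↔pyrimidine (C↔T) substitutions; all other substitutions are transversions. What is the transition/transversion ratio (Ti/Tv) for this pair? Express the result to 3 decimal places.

The sequences differ at positions 5 (A/C, transversion), 6 (G/T, transversion), 7 (A/G, transition), 9 (T/A, transversion), 10 (T/C, transition), 14 (G/C, transversion), 19 (A/T, transversion).
Of the 7 differences, 2 transitions and 5 transversions, so Ti/Tv = 2/5 = 0.400.

0.400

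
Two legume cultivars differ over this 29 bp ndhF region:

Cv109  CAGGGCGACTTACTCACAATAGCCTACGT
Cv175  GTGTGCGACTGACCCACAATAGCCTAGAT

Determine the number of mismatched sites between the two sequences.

Mismatches occur at site 1 (C/G), site 2 (A/T), site 4 (G/T), site 11 (T/G), site 14 (T/C), site 27 (C/G), site 28 (G/A).
That gives 7 mismatches out of 29 aligned sites, so the Hamming distance is 7.

7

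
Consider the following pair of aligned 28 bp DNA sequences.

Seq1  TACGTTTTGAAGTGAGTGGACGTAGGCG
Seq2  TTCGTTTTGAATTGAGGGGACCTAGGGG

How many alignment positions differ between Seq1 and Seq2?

Differing sites — 2:A/T; 12:G/T; 17:T/G; 22:G/C; 27:C/G.
That gives 5 mismatches out of 28 aligned sites, so the Hamming distance is 5.

5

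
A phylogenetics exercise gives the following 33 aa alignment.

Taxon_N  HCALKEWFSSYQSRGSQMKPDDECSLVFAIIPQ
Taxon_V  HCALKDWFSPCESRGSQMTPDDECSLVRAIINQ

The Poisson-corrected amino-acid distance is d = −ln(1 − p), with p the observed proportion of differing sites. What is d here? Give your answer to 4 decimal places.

0.2384

The sequences differ at positions 6 (E/D), 10 (S/P), 11 (Y/C), 12 (Q/E), 19 (K/T), 28 (F/R), 32 (P/N).
p = 7/33 = 0.212121.
d = −ln(1 − 0.212121) = −ln(0.787879) = 0.2384.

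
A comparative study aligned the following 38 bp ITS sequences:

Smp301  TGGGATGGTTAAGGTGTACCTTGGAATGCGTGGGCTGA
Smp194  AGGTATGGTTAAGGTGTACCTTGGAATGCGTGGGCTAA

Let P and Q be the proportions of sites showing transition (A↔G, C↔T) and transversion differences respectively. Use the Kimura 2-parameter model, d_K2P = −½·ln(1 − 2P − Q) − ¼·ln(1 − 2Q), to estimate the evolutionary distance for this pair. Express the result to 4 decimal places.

0.0834

The sequences differ at positions 1 (T/A, transversion), 4 (G/T, transversion), 37 (G/A, transition).
Of the 3 differences, 1 transition and 2 transversions over 38 sites: P = 1/38 = 0.026316, Q = 2/38 = 0.052632.
d = −0.5·ln(0.894736) − 0.25·ln(0.894736) = −0.5·(-0.111227) − 0.25·(-0.111227) = 0.0834.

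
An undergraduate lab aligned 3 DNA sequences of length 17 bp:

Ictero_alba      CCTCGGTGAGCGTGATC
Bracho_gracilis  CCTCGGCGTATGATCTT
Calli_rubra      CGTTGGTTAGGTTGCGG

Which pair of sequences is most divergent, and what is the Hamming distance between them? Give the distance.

12

Pairwise Hamming distances:
  Ictero_alba vs Bracho_gracilis: 8
  Ictero_alba vs Calli_rubra: 8
  Bracho_gracilis vs Calli_rubra: 12
The largest is 12, between Bracho_gracilis and Calli_rubra.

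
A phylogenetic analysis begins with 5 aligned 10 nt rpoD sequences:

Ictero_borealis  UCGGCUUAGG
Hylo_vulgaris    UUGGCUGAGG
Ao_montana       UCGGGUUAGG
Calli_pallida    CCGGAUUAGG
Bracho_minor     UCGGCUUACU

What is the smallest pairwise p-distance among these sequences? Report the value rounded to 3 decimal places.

Pairwise Hamming distances:
  Ictero_borealis vs Hylo_vulgaris: 2
  Ictero_borealis vs Ao_montana: 1
  Ictero_borealis vs Calli_pallida: 2
  Ictero_borealis vs Bracho_minor: 2
  Hylo_vulgaris vs Ao_montana: 3
  Hylo_vulgaris vs Calli_pallida: 4
  Hylo_vulgaris vs Bracho_minor: 4
  Ao_montana vs Calli_pallida: 2
  Ao_montana vs Bracho_minor: 3
  Calli_pallida vs Bracho_minor: 4
The smallest is 1 mismatch, between Ictero_borealis and Ao_montana; p = 1/10 = 0.100.

0.100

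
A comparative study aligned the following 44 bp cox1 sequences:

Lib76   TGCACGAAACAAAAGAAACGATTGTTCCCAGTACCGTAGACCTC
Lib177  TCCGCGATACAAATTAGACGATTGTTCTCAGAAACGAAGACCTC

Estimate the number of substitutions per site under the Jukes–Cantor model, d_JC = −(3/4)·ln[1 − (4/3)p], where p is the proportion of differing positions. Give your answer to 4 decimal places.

0.2708

Mismatches occur at site 2 (G↔C), site 4 (A↔G), site 8 (A↔T), site 14 (A↔T), site 15 (G↔T), site 17 (A↔G), site 28 (C↔T), site 32 (T↔A), site 34 (C↔A), site 37 (T↔A).
p = 10/44 = 0.227273.
d = −0.75 · ln(1 − (4/3)·0.227273) = −0.75 · ln(0.696969) = −0.75 · (-0.361014) = 0.2708.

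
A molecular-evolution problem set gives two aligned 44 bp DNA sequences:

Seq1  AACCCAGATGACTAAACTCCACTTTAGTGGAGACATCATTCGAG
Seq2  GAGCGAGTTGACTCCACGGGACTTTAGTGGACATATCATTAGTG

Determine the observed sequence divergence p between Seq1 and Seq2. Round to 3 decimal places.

0.295

The sequences differ at positions 1 (A/G), 3 (C/G), 5 (C/G), 8 (A/T), 14 (A/C), 15 (A/C), 18 (T/G), 19 (C/G), 20 (C/G), 32 (G/C), 34 (C/T), 41 (C/A), 43 (A/T).
There are 13 differences over 44 sites, so p = 13/44 = 0.295.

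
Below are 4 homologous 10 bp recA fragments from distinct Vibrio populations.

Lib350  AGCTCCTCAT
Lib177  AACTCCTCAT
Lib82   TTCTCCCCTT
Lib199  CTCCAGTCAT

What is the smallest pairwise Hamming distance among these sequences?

1

Pairwise Hamming distances:
  Lib350 vs Lib177: 1
  Lib350 vs Lib82: 4
  Lib350 vs Lib199: 5
  Lib177 vs Lib82: 4
  Lib177 vs Lib199: 5
  Lib82 vs Lib199: 6
The smallest is 1, between Lib350 and Lib177.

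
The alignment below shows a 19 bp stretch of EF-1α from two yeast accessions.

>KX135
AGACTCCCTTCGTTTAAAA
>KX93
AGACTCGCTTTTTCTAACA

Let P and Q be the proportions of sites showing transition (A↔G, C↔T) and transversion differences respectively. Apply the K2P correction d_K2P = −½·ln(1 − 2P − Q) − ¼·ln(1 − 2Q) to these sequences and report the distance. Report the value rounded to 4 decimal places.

The sequences differ at positions 7 (C/G, transversion), 11 (C/T, transition), 12 (G/T, transversion), 14 (T/C, transition), 18 (A/C, transversion).
Of the 5 differences, 2 transitions and 3 transversions over 19 sites: P = 2/19 = 0.105263, Q = 3/19 = 0.157895.
d = −0.5·ln(0.631579) − 0.25·ln(0.684210) = −0.5·(-0.459532) − 0.25·(-0.379490) = 0.3246.

0.3246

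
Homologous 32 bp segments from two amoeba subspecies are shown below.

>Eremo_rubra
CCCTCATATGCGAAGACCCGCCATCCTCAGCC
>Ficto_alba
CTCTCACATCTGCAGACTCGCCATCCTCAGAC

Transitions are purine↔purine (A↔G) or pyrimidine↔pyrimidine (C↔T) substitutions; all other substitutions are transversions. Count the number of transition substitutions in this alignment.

The sequences differ at positions 2 (C/T, transition), 7 (T/C, transition), 10 (G/C, transversion), 11 (C/T, transition), 13 (A/C, transversion), 18 (C/T, transition), 31 (C/A, transversion).
Of the 7 differences, 4 transitions and 3 transversions, so the answer is 4.

4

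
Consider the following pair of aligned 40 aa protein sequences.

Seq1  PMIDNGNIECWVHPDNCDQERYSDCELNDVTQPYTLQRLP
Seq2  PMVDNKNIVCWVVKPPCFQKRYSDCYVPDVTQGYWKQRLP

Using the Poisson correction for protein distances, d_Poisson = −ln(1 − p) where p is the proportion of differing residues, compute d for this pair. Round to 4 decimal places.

The sequences differ at positions 3 (I/V), 6 (G/K), 9 (E/V), 13 (H/V), 14 (P/K), 15 (D/P), 16 (N/P), 18 (D/F), 20 (E/K), 26 (E/Y), 27 (L/V), 28 (N/P), 33 (P/G), 35 (T/W), 36 (L/K).
p = 15/40 = 0.375000.
d = −ln(1 − 0.375000) = −ln(0.625000) = 0.4700.

0.4700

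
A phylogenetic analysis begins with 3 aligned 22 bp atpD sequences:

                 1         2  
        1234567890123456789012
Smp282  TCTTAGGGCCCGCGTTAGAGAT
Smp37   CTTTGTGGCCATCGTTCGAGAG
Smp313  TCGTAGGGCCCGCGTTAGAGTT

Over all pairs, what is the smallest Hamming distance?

2

Pairwise Hamming distances:
  Smp282 vs Smp37: 8
  Smp282 vs Smp313: 2
  Smp37 vs Smp313: 10
The smallest is 2, between Smp282 and Smp313.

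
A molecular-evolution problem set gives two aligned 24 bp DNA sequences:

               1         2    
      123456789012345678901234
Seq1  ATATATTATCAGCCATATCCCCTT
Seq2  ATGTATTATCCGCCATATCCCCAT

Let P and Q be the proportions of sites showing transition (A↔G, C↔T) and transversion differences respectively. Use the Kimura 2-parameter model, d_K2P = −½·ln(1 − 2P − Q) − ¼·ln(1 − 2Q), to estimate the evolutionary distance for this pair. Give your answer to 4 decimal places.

The sequences differ at positions 3 (A/G, transition), 11 (A/C, transversion), 23 (T/A, transversion).
Of the 3 differences, 1 transition and 2 transversions over 24 sites: P = 1/24 = 0.041667, Q = 2/24 = 0.083333.
d = −0.5·ln(0.833333) − 0.25·ln(0.833334) = −0.5·(-0.182322) − 0.25·(-0.182321) = 0.1367.

0.1367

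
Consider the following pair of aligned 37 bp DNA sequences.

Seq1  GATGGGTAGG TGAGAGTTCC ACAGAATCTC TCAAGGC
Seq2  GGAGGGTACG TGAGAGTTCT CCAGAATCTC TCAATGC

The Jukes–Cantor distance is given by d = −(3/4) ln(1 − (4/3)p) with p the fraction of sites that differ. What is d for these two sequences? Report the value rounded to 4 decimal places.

The sequences differ at positions 2 (A/G), 3 (T/A), 9 (G/C), 20 (C/T), 21 (A/C), 35 (G/T).
p = 6/37 = 0.162162.
d = −0.75 · ln(1 − (4/3)·0.162162) = −0.75 · ln(0.783784) = −0.75 · (-0.243622) = 0.1827.

0.1827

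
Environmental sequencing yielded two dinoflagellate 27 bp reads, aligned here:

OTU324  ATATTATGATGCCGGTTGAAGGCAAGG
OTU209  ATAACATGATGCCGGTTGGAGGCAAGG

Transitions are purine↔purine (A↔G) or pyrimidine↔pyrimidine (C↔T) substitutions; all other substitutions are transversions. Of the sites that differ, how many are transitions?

2

The sequences differ at positions 4 (T/A, transversion), 5 (T/C, transition), 19 (A/G, transition).
Of the 3 differences, 2 transitions and 1 transversion, so the answer is 2.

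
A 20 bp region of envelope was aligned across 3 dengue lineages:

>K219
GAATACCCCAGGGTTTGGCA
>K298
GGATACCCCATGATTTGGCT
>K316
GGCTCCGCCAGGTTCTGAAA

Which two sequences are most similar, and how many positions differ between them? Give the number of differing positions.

4

Pairwise Hamming distances:
  K219 vs K298: 4
  K219 vs K316: 8
  K298 vs K316: 9
The smallest is 4, between K219 and K298.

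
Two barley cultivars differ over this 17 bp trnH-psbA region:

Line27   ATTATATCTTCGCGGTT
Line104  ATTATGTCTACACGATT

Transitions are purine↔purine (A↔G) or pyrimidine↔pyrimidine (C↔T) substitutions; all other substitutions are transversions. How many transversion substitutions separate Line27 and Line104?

Mismatches occur at site 6 (A→G, transition), site 10 (T→A, transversion), site 12 (G→A, transition), site 15 (G→A, transition).
Of the 4 differences, 3 transitions and 1 transversion, so the answer is 1.

1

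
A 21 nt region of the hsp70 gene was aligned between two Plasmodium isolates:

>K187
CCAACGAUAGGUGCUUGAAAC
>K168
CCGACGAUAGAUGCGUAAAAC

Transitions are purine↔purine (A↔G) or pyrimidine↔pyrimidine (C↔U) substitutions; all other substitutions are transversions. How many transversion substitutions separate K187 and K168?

Mismatches occur at site 3 (A↔G, transition), site 11 (G↔A, transition), site 15 (U↔G, transversion), site 17 (G↔A, transition).
Of the 4 differences, 3 transitions and 1 transversion, so the answer is 1.

1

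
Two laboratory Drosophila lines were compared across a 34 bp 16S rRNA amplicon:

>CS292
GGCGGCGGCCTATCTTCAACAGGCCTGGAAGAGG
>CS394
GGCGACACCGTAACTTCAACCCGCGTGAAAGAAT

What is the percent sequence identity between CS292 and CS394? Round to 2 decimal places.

67.65%

The sequences differ at positions 5 (G/A), 7 (G/A), 8 (G/C), 10 (C/G), 13 (T/A), 21 (A/C), 22 (G/C), 25 (C/G), 28 (G/A), 33 (G/A), 34 (G/T).
23 of the 34 sites match, so the percent identity is 23/34 × 100 = 67.65%.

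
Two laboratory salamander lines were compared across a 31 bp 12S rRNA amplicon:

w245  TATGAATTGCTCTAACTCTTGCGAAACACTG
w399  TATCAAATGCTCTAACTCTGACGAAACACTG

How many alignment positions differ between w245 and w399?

The sequences differ at positions 4 (G/C), 7 (T/A), 20 (T/G), 21 (G/A).
That gives 4 mismatches out of 31 aligned sites, so the Hamming distance is 4.

4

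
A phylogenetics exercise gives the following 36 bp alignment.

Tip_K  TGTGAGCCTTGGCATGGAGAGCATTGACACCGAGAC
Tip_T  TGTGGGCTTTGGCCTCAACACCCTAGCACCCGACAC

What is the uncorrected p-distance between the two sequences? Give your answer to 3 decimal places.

0.361

Mismatches occur at site 5 (A↔G), site 8 (C↔T), site 14 (A↔C), site 16 (G↔C), site 17 (G↔A), site 19 (G↔C), site 21 (G↔C), site 23 (A↔C), site 25 (T↔A), site 27 (A↔C), site 28 (C↔A), site 29 (A↔C), site 34 (G↔C).
There are 13 differences over 36 sites, so p = 13/36 = 0.361.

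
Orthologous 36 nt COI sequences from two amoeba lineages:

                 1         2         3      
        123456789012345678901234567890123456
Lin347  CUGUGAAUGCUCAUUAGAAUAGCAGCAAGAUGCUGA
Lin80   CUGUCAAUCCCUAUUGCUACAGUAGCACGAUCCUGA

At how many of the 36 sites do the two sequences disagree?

11

Differing sites — 5:G/C; 9:G/C; 11:U/C; 12:C/U; 16:A/G; 17:G/C; 18:A/U; 20:U/C; 23:C/U; 28:A/C; 32:G/C.
That gives 11 mismatches out of 36 aligned sites, so the Hamming distance is 11.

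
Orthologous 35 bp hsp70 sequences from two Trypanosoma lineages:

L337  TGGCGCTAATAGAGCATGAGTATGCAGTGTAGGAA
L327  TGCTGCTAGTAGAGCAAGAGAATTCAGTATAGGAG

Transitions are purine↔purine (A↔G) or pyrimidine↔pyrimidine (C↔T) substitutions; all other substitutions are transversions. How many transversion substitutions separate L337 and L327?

4

Differing sites — 3:G/C (Tv); 4:C/T (Ti); 9:A/G (Ti); 17:T/A (Tv); 21:T/A (Tv); 24:G/T (Tv); 29:G/A (Ti); 35:A/G (Ti).
Of the 8 differences, 4 transitions and 4 transversions, so the answer is 4.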